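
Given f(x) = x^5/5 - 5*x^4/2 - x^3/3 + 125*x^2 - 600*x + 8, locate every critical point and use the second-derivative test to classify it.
f'(x) = x^4 - 10*x^3 - x^2 + 250*x - 600

Solve f'(x) = 0:
  Factor: x^4 - 10*x^3 - x^2 + 250*x - 600 = (x - 6)*(x - 5)*(x - 4)*(x + 5) = 0.
  ⇒ x = -5, 4, 5, 6

f''(x) = 4*x^3 - 30*x^2 - 2*x + 250
Second-derivative test at each critical point:
  f''(-5) = -990 < 0 → local maximum
  f''(4) = 18 > 0 → local minimum
  f''(5) = -10 < 0 → local maximum
  f''(6) = 22 > 0 → local minimum

Critical points: x = -5 (local maximum); x = 4 (local minimum); x = 5 (local maximum); x = 6 (local minimum)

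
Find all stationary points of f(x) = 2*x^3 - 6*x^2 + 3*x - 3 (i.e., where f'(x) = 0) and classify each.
f'(x) = 6*x^2 - 12*x + 3

Solve f'(x) = 0:
  Factor: 6*x^2 - 12*x + 3 = 3*(2*x^2 - 4*x + 1); 2*x^2 - 4*x + 1 = 0 has no rational roots; quadratic formula: x = (4 ± √8)/4.
  ⇒ x = 1 - sqrt(2)/2 ≈ 0.2929, sqrt(2)/2 + 1 ≈ 1.7071

f''(x) = 12*x - 12
Second-derivative test at each critical point:
  f''(0.2929) = -8.4853 < 0 → local maximum
  f''(1.7071) = 8.4853 > 0 → local minimum

Critical points: x = 1 - sqrt(2)/2 ≈ 0.2929 (local maximum); x = sqrt(2)/2 + 1 ≈ 1.7071 (local minimum)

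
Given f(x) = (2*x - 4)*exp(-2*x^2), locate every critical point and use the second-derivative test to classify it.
f'(x) = 2*(-4*x*(x - 2) + 1)*exp(-2*x^2)

Solve f'(x) = 0:
  f'(x) = (-8*x^2 + 16*x + 2)·exp(-2*x^2) and exp(-2*x^2) > 0 for every x, so f'(x) = 0 ⇔ -8*x^2 + 16*x + 2 = 0.
  Factor: -8*x^2 + 16*x + 2 = -2*(4*x^2 - 8*x - 1); 4*x^2 - 8*x - 1 = 0 has no rational roots; quadratic formula: x = (8 ± √80)/8.
  ⇒ x = 1 - sqrt(5)/2 ≈ -0.1180, 1 + sqrt(5)/2 ≈ 2.1180

f''(x) = 8*(4*x^2*(x - 2) - 3*x + 2)*exp(-2*x^2)
Second-derivative test at each critical point:
  f''(-0.1180) = 17.3970 > 0 → local minimum
  f''(2.1180) = -0.0023 < 0 → local maximum

Critical points: x = 1 - sqrt(5)/2 ≈ -0.1180 (local minimum); x = 1 + sqrt(5)/2 ≈ 2.1180 (local maximum)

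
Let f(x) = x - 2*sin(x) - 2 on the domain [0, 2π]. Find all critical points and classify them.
f'(x) = 1 - 2*cos(x)

Solve f'(x) = 0 on [0, 2π]:
  f'(x) = 0 ⇔ cos(x) = 1/2, i.e. x = ±arccos(1/2) + 2nπ; keep the solutions lying in [0, 2π].
  ⇒ x = pi/3 ≈ 1.0472, 5*pi/3 ≈ 5.2360

f''(x) = 2*sin(x)
Second-derivative test at each critical point:
  f''(1.0472) = 1.7321 > 0 → local minimum
  f''(5.2360) = -1.7321 < 0 → local maximum

Critical points: x = pi/3 ≈ 1.0472 (local minimum); x = 5*pi/3 ≈ 5.2360 (local maximum)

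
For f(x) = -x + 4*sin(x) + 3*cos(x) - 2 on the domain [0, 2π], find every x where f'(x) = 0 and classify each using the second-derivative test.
f'(x) = -3*sin(x) + 4*cos(x) - 1

Solve f'(x) = 0 on [0, 2π]:
  f'(x) = 0 ⇔ -3*sin(x) + 4*cos(x) = 1. Write the left side as R·cos(x + φ) with R = √(4² + 3²) = 5, cos φ = 4/5, sin φ = 3/5; then cos(x + φ) = 1/5. Solve for x and keep the solutions lying in [0, 2π].
  ⇒ x = atan((-3 + 8*sqrt(6))/(4 + 6*sqrt(6))) ≈ 0.7259, atan((-8*sqrt(6) - 3)/(4 - 6*sqrt(6))) + pi ≈ 4.2702

f''(x) = -4*sin(x) - 3*cos(x)
Second-derivative test at each critical point:
  f''(0.7259) = -4.8990 < 0 → local maximum
  f''(4.2702) = 4.8990 > 0 → local minimum

Critical points: x = atan((-3 + 8*sqrt(6))/(4 + 6*sqrt(6))) ≈ 0.7259 (local maximum); x = atan((-8*sqrt(6) - 3)/(4 - 6*sqrt(6))) + pi ≈ 4.2702 (local minimum)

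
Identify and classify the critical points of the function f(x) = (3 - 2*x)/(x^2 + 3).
f'(x) = 2*(x^2 - 3*x - 3)/(x^4 + 6*x^2 + 9)

Solve f'(x) = 0:
  f'(x) = 2*(x^2 - 3*x - 3)/(x^2 + 3)^2; the denominator is positive wherever f is defined, so f'(x) = 0 ⇔ 2*x^2 - 6*x - 6 = 0.
  Factor: 2*x^2 - 6*x - 6 = 2*(x^2 - 3*x - 3); x^2 - 3*x - 3 = 0 has no rational roots; quadratic formula: x = (3 ± √21)/2.
  ⇒ x = 3/2 - sqrt(21)/2 ≈ -0.7913, 3/2 + sqrt(21)/2 ≈ 3.7913

f''(x) = 2*(4*x^2*(3 - 2*x) + 3*(2*x - 1)*(x^2 + 3))/(x^2 + 3)^3
Second-derivative test at each critical point:
  f''(-0.7913) = -0.6970 < 0 → local maximum
  f''(3.7913) = 0.0304 > 0 → local minimum

Critical points: x = 3/2 - sqrt(21)/2 ≈ -0.7913 (local maximum); x = 3/2 + sqrt(21)/2 ≈ 3.7913 (local minimum)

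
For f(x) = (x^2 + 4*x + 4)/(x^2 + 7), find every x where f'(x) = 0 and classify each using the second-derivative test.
f'(x) = 2*(-2*x^2 + 3*x + 14)/(x^4 + 14*x^2 + 49)

Solve f'(x) = 0:
  f'(x) = -2*(x + 2)*(2*x - 7)/(x^2 + 7)^2; the denominator is positive wherever f is defined, so f'(x) = 0 ⇔ -4*x^2 + 6*x + 28 = 0.
  Factor: -4*x^2 + 6*x + 28 = -2*(x + 2)*(2*x - 7) = 0.
  ⇒ x = -2, 7/2

f''(x) = 2*(4*x^3 - 9*x^2 - 84*x + 21)/(x^6 + 21*x^4 + 147*x^2 + 343)
Second-derivative test at each critical point:
  f''(-2) = 2/11 > 0 → local minimum
  f''(7/2) = -32/539 < 0 → local maximum

Critical points: x = -2 (local minimum); x = 7/2 (local maximum)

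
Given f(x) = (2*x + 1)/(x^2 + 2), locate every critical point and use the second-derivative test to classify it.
f'(x) = 2*(-x^2 - x + 2)/(x^4 + 4*x^2 + 4)

Solve f'(x) = 0:
  f'(x) = -2*(x - 1)*(x + 2)/(x^2 + 2)^2; the denominator is positive wherever f is defined, so f'(x) = 0 ⇔ -2*x^2 - 2*x + 4 = 0.
  Factor: -2*x^2 - 2*x + 4 = -2*(x - 1)*(x + 2) = 0.
  ⇒ x = -2, 1

f''(x) = 2*(4*x^2*(2*x + 1) - (6*x + 1)*(x^2 + 2))/(x^2 + 2)^3
Second-derivative test at each critical point:
  f''(-2) = 1/6 > 0 → local minimum
  f''(1) = -2/3 < 0 → local maximum

Critical points: x = -2 (local minimum); x = 1 (local maximum)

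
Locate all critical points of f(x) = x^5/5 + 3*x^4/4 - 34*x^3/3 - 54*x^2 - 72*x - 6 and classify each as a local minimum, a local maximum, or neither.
f'(x) = x^4 + 3*x^3 - 34*x^2 - 108*x - 72

Solve f'(x) = 0:
  Factor: x^4 + 3*x^3 - 34*x^2 - 108*x - 72 = (x - 6)*(x + 1)*(x + 2)*(x + 6) = 0.
  ⇒ x = -6, -2, -1, 6

f''(x) = 4*x^3 + 9*x^2 - 68*x - 108
Second-derivative test at each critical point:
  f''(-6) = -240 < 0 → local maximum
  f''(-2) = 32 > 0 → local minimum
  f''(-1) = -35 < 0 → local maximum
  f''(6) = 672 > 0 → local minimum

Critical points: x = -6 (local maximum); x = -2 (local minimum); x = -1 (local maximum); x = 6 (local minimum)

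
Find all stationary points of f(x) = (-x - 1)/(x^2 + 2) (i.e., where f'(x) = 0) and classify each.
f'(x) = (-x^2 + 2*x*(x + 1) - 2)/(x^2 + 2)^2

Solve f'(x) = 0:
  f'(x) = (x^2 + 2*x - 2)/(x^2 + 2)^2; the denominator is positive wherever f is defined, so f'(x) = 0 ⇔ x^2 + 2*x - 2 = 0.
  x^2 + 2*x - 2 = 0 has no rational roots; quadratic formula: x = (-2 ± √12)/2.
  ⇒ x = -sqrt(3) - 1 ≈ -2.7321, -1 + sqrt(3) ≈ 0.7321

f''(x) = 2*(-4*x^2*(x + 1) + (3*x + 1)*(x^2 + 2))/(x^2 + 2)^3
Second-derivative test at each critical point:
  f''(-2.7321) = -0.0387 < 0 → local maximum
  f''(0.7321) = 0.5387 > 0 → local minimum

Critical points: x = -sqrt(3) - 1 ≈ -2.7321 (local maximum); x = -1 + sqrt(3) ≈ 0.7321 (local minimum)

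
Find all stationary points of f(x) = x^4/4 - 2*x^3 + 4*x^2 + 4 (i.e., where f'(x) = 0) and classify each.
f'(x) = x*(x^2 - 6*x + 8)

Solve f'(x) = 0:
  Factor: x^3 - 6*x^2 + 8*x = x*(x - 4)*(x - 2) = 0.
  ⇒ x = 0, 2, 4

f''(x) = 3*x^2 - 12*x + 8
Second-derivative test at each critical point:
  f''(0) = 8 > 0 → local minimum
  f''(2) = -4 < 0 → local maximum
  f''(4) = 8 > 0 → local minimum

Critical points: x = 0 (local minimum); x = 2 (local maximum); x = 4 (local minimum)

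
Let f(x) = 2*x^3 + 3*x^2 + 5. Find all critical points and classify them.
f'(x) = 6*x*(x + 1)

Solve f'(x) = 0:
  Factor: 6*x^2 + 6*x = 6*x*(x + 1) = 0.
  ⇒ x = -1, 0

f''(x) = 12*x + 6
Second-derivative test at each critical point:
  f''(-1) = -6 < 0 → local maximum
  f''(0) = 6 > 0 → local minimum

Critical points: x = -1 (local maximum); x = 0 (local minimum)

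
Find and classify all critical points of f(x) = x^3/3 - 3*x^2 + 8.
f'(x) = x*(x - 6)

Solve f'(x) = 0:
  Factor: x^2 - 6*x = x*(x - 6) = 0.
  ⇒ x = 0, 6

f''(x) = 2*x - 6
Second-derivative test at each critical point:
  f''(0) = -6 < 0 → local maximum
  f''(6) = 6 > 0 → local minimum

Critical points: x = 0 (local maximum); x = 6 (local minimum)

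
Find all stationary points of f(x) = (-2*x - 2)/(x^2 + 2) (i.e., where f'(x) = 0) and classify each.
f'(x) = 2*(-x^2 + 2*x*(x + 1) - 2)/(x^2 + 2)^2

Solve f'(x) = 0:
  f'(x) = 2*(x^2 + 2*x - 2)/(x^2 + 2)^2; the denominator is positive wherever f is defined, so f'(x) = 0 ⇔ 2*x^2 + 4*x - 4 = 0.
  Factor: 2*x^2 + 4*x - 4 = 2*(x^2 + 2*x - 2); x^2 + 2*x - 2 = 0 has no rational roots; quadratic formula: x = (-2 ± √12)/2.
  ⇒ x = -sqrt(3) - 1 ≈ -2.7321, -1 + sqrt(3) ≈ 0.7321

f''(x) = 4*(-4*x^2*(x + 1) + (3*x + 1)*(x^2 + 2))/(x^2 + 2)^3
Second-derivative test at each critical point:
  f''(-2.7321) = -0.0774 < 0 → local maximum
  f''(0.7321) = 1.0774 > 0 → local minimum

Critical points: x = -sqrt(3) - 1 ≈ -2.7321 (local maximum); x = -1 + sqrt(3) ≈ 0.7321 (local minimum)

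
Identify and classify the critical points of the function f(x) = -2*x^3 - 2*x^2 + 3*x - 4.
f'(x) = -6*x^2 - 4*x + 3

Solve f'(x) = 0:
  6*x^2 + 4*x - 3 = 0 has no rational roots; quadratic formula: x = (-4 ± √88)/12.
  ⇒ x = -sqrt(22)/6 - 1/3 ≈ -1.1151, -1/3 + sqrt(22)/6 ≈ 0.4484

f''(x) = -12*x - 4
Second-derivative test at each critical point:
  f''(-1.1151) = 9.3808 > 0 → local minimum
  f''(0.4484) = -9.3808 < 0 → local maximum

Critical points: x = -sqrt(22)/6 - 1/3 ≈ -1.1151 (local minimum); x = -1/3 + sqrt(22)/6 ≈ 0.4484 (local maximum)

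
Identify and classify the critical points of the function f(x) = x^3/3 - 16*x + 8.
f'(x) = x^2 - 16

Solve f'(x) = 0:
  Factor: x^2 - 16 = (x - 4)*(x + 4) = 0.
  ⇒ x = -4, 4

f''(x) = 2*x
Second-derivative test at each critical point:
  f''(-4) = -8 < 0 → local maximum
  f''(4) = 8 > 0 → local minimum

Critical points: x = -4 (local maximum); x = 4 (local minimum)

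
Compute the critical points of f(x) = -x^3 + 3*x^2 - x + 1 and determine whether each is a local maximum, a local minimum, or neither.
f'(x) = -3*x^2 + 6*x - 1

Solve f'(x) = 0:
  3*x^2 - 6*x + 1 = 0 has no rational roots; quadratic formula: x = (6 ± √24)/6.
  ⇒ x = 1 - sqrt(6)/3 ≈ 0.1835, sqrt(6)/3 + 1 ≈ 1.8165

f''(x) = 6 - 6*x
Second-derivative test at each critical point:
  f''(0.1835) = 4.8990 > 0 → local minimum
  f''(1.8165) = -4.8990 < 0 → local maximum

Critical points: x = 1 - sqrt(6)/3 ≈ 0.1835 (local minimum); x = sqrt(6)/3 + 1 ≈ 1.8165 (local maximum)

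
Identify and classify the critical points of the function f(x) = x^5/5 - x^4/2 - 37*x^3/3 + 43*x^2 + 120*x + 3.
f'(x) = x^4 - 2*x^3 - 37*x^2 + 86*x + 120

Solve f'(x) = 0:
  Factor: x^4 - 2*x^3 - 37*x^2 + 86*x + 120 = (x - 5)*(x - 4)*(x + 1)*(x + 6) = 0.
  ⇒ x = -6, -1, 4, 5

f''(x) = 4*x^3 - 6*x^2 - 74*x + 86
Second-derivative test at each critical point:
  f''(-6) = -550 < 0 → local maximum
  f''(-1) = 150 > 0 → local minimum
  f''(4) = -50 < 0 → local maximum
  f''(5) = 66 > 0 → local minimum

Critical points: x = -6 (local maximum); x = -1 (local minimum); x = 4 (local maximum); x = 5 (local minimum)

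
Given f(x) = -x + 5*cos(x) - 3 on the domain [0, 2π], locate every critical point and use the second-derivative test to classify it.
f'(x) = -5*sin(x) - 1

Solve f'(x) = 0 on [0, 2π]:
  f'(x) = 0 ⇔ sin(x) = -1/5, i.e. x = arcsin(-1/5) + 2nπ or x = π − arcsin(-1/5) + 2nπ; keep the solutions lying in [0, 2π].
  ⇒ x = asin(1/5) + pi ≈ 3.3430, -asin(1/5) + 2*pi ≈ 6.0818

f''(x) = -5*cos(x)
Second-derivative test at each critical point:
  f''(3.3430) = 4.8990 > 0 → local minimum
  f''(6.0818) = -4.8990 < 0 → local maximum

Critical points: x = asin(1/5) + pi ≈ 3.3430 (local minimum); x = -asin(1/5) + 2*pi ≈ 6.0818 (local maximum)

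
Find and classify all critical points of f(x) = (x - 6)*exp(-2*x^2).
f'(x) = (-4*x*(x - 6) + 1)*exp(-2*x^2)

Solve f'(x) = 0:
  f'(x) = (-4*x^2 + 24*x + 1)·exp(-2*x^2) and exp(-2*x^2) > 0 for every x, so f'(x) = 0 ⇔ -4*x^2 + 24*x + 1 = 0.
  4*x^2 - 24*x - 1 = 0 has no rational roots; quadratic formula: x = (24 ± √592)/8.
  ⇒ x = 3 - sqrt(37)/2 ≈ -0.0414, 3 + sqrt(37)/2 ≈ 6.0414

f''(x) = 4*(4*x^2*(x - 6) - 3*x + 6)*exp(-2*x^2)
Second-derivative test at each critical point:
  f''(-0.0414) = 24.2479 > 0 → local minimum
  f''(6.0414) = -4.832e-31 < 0 → local maximum

Critical points: x = 3 - sqrt(37)/2 ≈ -0.0414 (local minimum); x = 3 + sqrt(37)/2 ≈ 6.0414 (local maximum)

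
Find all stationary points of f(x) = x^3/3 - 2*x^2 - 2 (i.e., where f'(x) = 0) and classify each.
f'(x) = x*(x - 4)

Solve f'(x) = 0:
  Factor: x^2 - 4*x = x*(x - 4) = 0.
  ⇒ x = 0, 4

f''(x) = 2*x - 4
Second-derivative test at each critical point:
  f''(0) = -4 < 0 → local maximum
  f''(4) = 4 > 0 → local minimum

Critical points: x = 0 (local maximum); x = 4 (local minimum)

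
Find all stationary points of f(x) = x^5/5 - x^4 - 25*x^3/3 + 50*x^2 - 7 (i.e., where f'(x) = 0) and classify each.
f'(x) = x*(x^3 - 4*x^2 - 25*x + 100)

Solve f'(x) = 0:
  Factor: x^4 - 4*x^3 - 25*x^2 + 100*x = x*(x - 5)*(x - 4)*(x + 5) = 0.
  ⇒ x = -5, 0, 4, 5

f''(x) = 4*x^3 - 12*x^2 - 50*x + 100
Second-derivative test at each critical point:
  f''(-5) = -450 < 0 → local maximum
  f''(0) = 100 > 0 → local minimum
  f''(4) = -36 < 0 → local maximum
  f''(5) = 50 > 0 → local minimum

Critical points: x = -5 (local maximum); x = 0 (local minimum); x = 4 (local maximum); x = 5 (local minimum)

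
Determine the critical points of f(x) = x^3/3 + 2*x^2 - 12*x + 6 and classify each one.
f'(x) = x^2 + 4*x - 12

Solve f'(x) = 0:
  Factor: x^2 + 4*x - 12 = (x - 2)*(x + 6) = 0.
  ⇒ x = -6, 2

f''(x) = 2*x + 4
Second-derivative test at each critical point:
  f''(-6) = -8 < 0 → local maximum
  f''(2) = 8 > 0 → local minimum

Critical points: x = -6 (local maximum); x = 2 (local minimum)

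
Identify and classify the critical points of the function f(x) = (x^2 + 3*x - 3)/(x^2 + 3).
f'(x) = 3*(-x^2 + 4*x + 3)/(x^4 + 6*x^2 + 9)

Solve f'(x) = 0:
  f'(x) = -3*(x^2 - 4*x - 3)/(x^2 + 3)^2; the denominator is positive wherever f is defined, so f'(x) = 0 ⇔ -3*x^2 + 12*x + 9 = 0.
  Factor: -3*x^2 + 12*x + 9 = -3*(x^2 - 4*x - 3); x^2 - 4*x - 3 = 0 has no rational roots; quadratic formula: x = (4 ± √28)/2.
  ⇒ x = 2 - sqrt(7) ≈ -0.6458, 2 + sqrt(7) ≈ 4.6458

f''(x) = 6*(x^3 - 6*x^2 - 9*x + 6)/(x^6 + 9*x^4 + 27*x^2 + 27)
Second-derivative test at each critical point:
  f''(-0.6458) = 1.3596 > 0 → local minimum
  f''(4.6458) = -0.0263 < 0 → local maximum

Critical points: x = 2 - sqrt(7) ≈ -0.6458 (local minimum); x = 2 + sqrt(7) ≈ 4.6458 (local maximum)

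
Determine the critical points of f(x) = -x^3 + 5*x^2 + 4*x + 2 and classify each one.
f'(x) = -3*x^2 + 10*x + 4

Solve f'(x) = 0:
  3*x^2 - 10*x - 4 = 0 has no rational roots; quadratic formula: x = (10 ± √148)/6.
  ⇒ x = 5/3 - sqrt(37)/3 ≈ -0.3609, 5/3 + sqrt(37)/3 ≈ 3.6943

f''(x) = 10 - 6*x
Second-derivative test at each critical point:
  f''(-0.3609) = 12.1655 > 0 → local minimum
  f''(3.6943) = -12.1655 < 0 → local maximum

Critical points: x = 5/3 - sqrt(37)/3 ≈ -0.3609 (local minimum); x = 5/3 + sqrt(37)/3 ≈ 3.6943 (local maximum)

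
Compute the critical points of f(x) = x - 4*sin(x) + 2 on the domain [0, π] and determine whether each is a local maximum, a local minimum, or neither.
f'(x) = 1 - 4*cos(x)

Solve f'(x) = 0 on [0, π]:
  f'(x) = 0 ⇔ cos(x) = 1/4, i.e. x = ±arccos(1/4) + 2nπ; keep the solutions lying in [0, π].
  ⇒ x = acos(1/4) ≈ 1.3181

f''(x) = 4*sin(x)
Second-derivative test at each critical point:
  f''(1.3181) = 3.8730 > 0 → local minimum

Critical points: x = acos(1/4) ≈ 1.3181 (local minimum)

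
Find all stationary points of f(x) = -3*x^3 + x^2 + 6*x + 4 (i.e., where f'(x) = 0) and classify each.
f'(x) = -9*x^2 + 2*x + 6

Solve f'(x) = 0:
  9*x^2 - 2*x - 6 = 0 has no rational roots; quadratic formula: x = (2 ± √220)/18.
  ⇒ x = 1/9 - sqrt(55)/9 ≈ -0.7129, 1/9 + sqrt(55)/9 ≈ 0.9351

f''(x) = 2 - 18*x
Second-derivative test at each critical point:
  f''(-0.7129) = 14.8324 > 0 → local minimum
  f''(0.9351) = -14.8324 < 0 → local maximum

Critical points: x = 1/9 - sqrt(55)/9 ≈ -0.7129 (local minimum); x = 1/9 + sqrt(55)/9 ≈ 0.9351 (local maximum)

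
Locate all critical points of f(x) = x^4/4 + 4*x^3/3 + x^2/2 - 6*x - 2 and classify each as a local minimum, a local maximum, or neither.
f'(x) = x^3 + 4*x^2 + x - 6

Solve f'(x) = 0:
  Factor: x^3 + 4*x^2 + x - 6 = (x - 1)*(x + 2)*(x + 3) = 0.
  ⇒ x = -3, -2, 1

f''(x) = 3*x^2 + 8*x + 1
Second-derivative test at each critical point:
  f''(-3) = 4 > 0 → local minimum
  f''(-2) = -3 < 0 → local maximum
  f''(1) = 12 > 0 → local minimum

Critical points: x = -3 (local minimum); x = -2 (local maximum); x = 1 (local minimum)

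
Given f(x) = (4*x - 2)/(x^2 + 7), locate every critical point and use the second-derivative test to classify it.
f'(x) = 4*(-x^2 + x + 7)/(x^4 + 14*x^2 + 49)

Solve f'(x) = 0:
  f'(x) = -4*(x^2 - x - 7)/(x^2 + 7)^2; the denominator is positive wherever f is defined, so f'(x) = 0 ⇔ -4*x^2 + 4*x + 28 = 0.
  Factor: -4*x^2 + 4*x + 28 = -4*(x^2 - x - 7); x^2 - x - 7 = 0 has no rational roots; quadratic formula: x = (1 ± √29)/2.
  ⇒ x = 1/2 - sqrt(29)/2 ≈ -2.1926, 1/2 + sqrt(29)/2 ≈ 3.1926

f''(x) = 4*(4*x^2*(2*x - 1) + (1 - 6*x)*(x^2 + 7))/(x^2 + 7)^3
Second-derivative test at each critical point:
  f''(-2.1926) = 0.1545 > 0 → local minimum
  f''(3.1926) = -0.0729 < 0 → local maximum

Critical points: x = 1/2 - sqrt(29)/2 ≈ -2.1926 (local minimum); x = 1/2 + sqrt(29)/2 ≈ 3.1926 (local maximum)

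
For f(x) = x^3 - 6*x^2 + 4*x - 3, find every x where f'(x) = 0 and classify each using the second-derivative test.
f'(x) = 3*x^2 - 12*x + 4

Solve f'(x) = 0:
  3*x^2 - 12*x + 4 = 0 has no rational roots; quadratic formula: x = (12 ± √96)/6.
  ⇒ x = 2 - 2*sqrt(6)/3 ≈ 0.3670, 2*sqrt(6)/3 + 2 ≈ 3.6330

f''(x) = 6*x - 12
Second-derivative test at each critical point:
  f''(0.3670) = -9.7980 < 0 → local maximum
  f''(3.6330) = 9.7980 > 0 → local minimum

Critical points: x = 2 - 2*sqrt(6)/3 ≈ 0.3670 (local maximum); x = 2*sqrt(6)/3 + 2 ≈ 3.6330 (local minimum)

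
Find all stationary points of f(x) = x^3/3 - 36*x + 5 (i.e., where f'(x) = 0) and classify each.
f'(x) = x^2 - 36

Solve f'(x) = 0:
  Factor: x^2 - 36 = (x - 6)*(x + 6) = 0.
  ⇒ x = -6, 6

f''(x) = 2*x
Second-derivative test at each critical point:
  f''(-6) = -12 < 0 → local maximum
  f''(6) = 12 > 0 → local minimum

Critical points: x = -6 (local maximum); x = 6 (local minimum)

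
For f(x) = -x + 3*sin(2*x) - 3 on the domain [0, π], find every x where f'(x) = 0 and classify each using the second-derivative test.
f'(x) = 6*cos(2*x) - 1

Solve f'(x) = 0 on [0, π]:
  f'(x) = 0 ⇔ cos(2*x) = 1/6, i.e. 2*x = ±arccos(1/6) + 2nπ; keep the solutions lying in [0, π].
  ⇒ x = acos(1/6)/2 ≈ 0.7017, pi - acos(1/6)/2 ≈ 2.4399

f''(x) = -12*sin(2*x)
Second-derivative test at each critical point:
  f''(0.7017) = -11.8322 < 0 → local maximum
  f''(2.4399) = 11.8322 > 0 → local minimum

Critical points: x = acos(1/6)/2 ≈ 0.7017 (local maximum); x = pi - acos(1/6)/2 ≈ 2.4399 (local minimum)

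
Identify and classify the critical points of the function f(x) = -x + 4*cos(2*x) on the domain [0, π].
f'(x) = -8*sin(2*x) - 1

Solve f'(x) = 0 on [0, π]:
  f'(x) = 0 ⇔ sin(2*x) = -1/8, i.e. 2*x = arcsin(-1/8) + 2nπ or 2*x = π − arcsin(-1/8) + 2nπ; keep the solutions lying in [0, π].
  ⇒ x = asin(1/8)/2 + pi/2 ≈ 1.6335, pi - asin(1/8)/2 ≈ 3.0789

f''(x) = -16*cos(2*x)
Second-derivative test at each critical point:
  f''(1.6335) = 15.8745 > 0 → local minimum
  f''(3.0789) = -15.8745 < 0 → local maximum

Critical points: x = asin(1/8)/2 + pi/2 ≈ 1.6335 (local minimum); x = pi - asin(1/8)/2 ≈ 3.0789 (local maximum)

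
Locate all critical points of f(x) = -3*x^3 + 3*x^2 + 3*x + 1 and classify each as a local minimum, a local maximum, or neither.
f'(x) = -9*x^2 + 6*x + 3

Solve f'(x) = 0:
  Factor: -9*x^2 + 6*x + 3 = -3*(x - 1)*(3*x + 1) = 0.
  ⇒ x = -1/3, 1

f''(x) = 6 - 18*x
Second-derivative test at each critical point:
  f''(-1/3) = 12 > 0 → local minimum
  f''(1) = -12 < 0 → local maximum

Critical points: x = -1/3 (local minimum); x = 1 (local maximum)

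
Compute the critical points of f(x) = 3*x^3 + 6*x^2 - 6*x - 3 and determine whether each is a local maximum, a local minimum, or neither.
f'(x) = 9*x^2 + 12*x - 6

Solve f'(x) = 0:
  Factor: 9*x^2 + 12*x - 6 = 3*(3*x^2 + 4*x - 2); 3*x^2 + 4*x - 2 = 0 has no rational roots; quadratic formula: x = (-4 ± √40)/6.
  ⇒ x = -sqrt(10)/3 - 2/3 ≈ -1.7208, -2/3 + sqrt(10)/3 ≈ 0.3874

f''(x) = 18*x + 12
Second-derivative test at each critical point:
  f''(-1.7208) = -18.9737 < 0 → local maximum
  f''(0.3874) = 18.9737 > 0 → local minimum

Critical points: x = -sqrt(10)/3 - 2/3 ≈ -1.7208 (local maximum); x = -2/3 + sqrt(10)/3 ≈ 0.3874 (local minimum)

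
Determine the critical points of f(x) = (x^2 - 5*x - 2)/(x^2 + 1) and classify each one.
f'(x) = (5*x^2 + 6*x - 5)/(x^4 + 2*x^2 + 1)

Solve f'(x) = 0:
  f'(x) = (5*x^2 + 6*x - 5)/(x^2 + 1)^2; the denominator is positive wherever f is defined, so f'(x) = 0 ⇔ 5*x^2 + 6*x - 5 = 0.
  5*x^2 + 6*x - 5 = 0 has no rational roots; quadratic formula: x = (-6 ± √136)/10.
  ⇒ x = -sqrt(34)/5 - 3/5 ≈ -1.7662, -3/5 + sqrt(34)/5 ≈ 0.5662

f''(x) = 2*(-5*x^3 - 9*x^2 + 15*x + 3)/(x^6 + 3*x^4 + 3*x^2 + 1)
Second-derivative test at each critical point:
  f''(-1.7662) = -0.6872 < 0 → local maximum
  f''(0.5662) = 6.6872 > 0 → local minimum

Critical points: x = -sqrt(34)/5 - 3/5 ≈ -1.7662 (local maximum); x = -3/5 + sqrt(34)/5 ≈ 0.5662 (local minimum)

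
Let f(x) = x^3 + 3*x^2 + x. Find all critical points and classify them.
f'(x) = 3*x^2 + 6*x + 1

Solve f'(x) = 0:
  3*x^2 + 6*x + 1 = 0 has no rational roots; quadratic formula: x = (-6 ± √24)/6.
  ⇒ x = -1 - sqrt(6)/3 ≈ -1.8165, -1 + sqrt(6)/3 ≈ -0.1835

f''(x) = 6*x + 6
Second-derivative test at each critical point:
  f''(-1.8165) = -4.8990 < 0 → local maximum
  f''(-0.1835) = 4.8990 > 0 → local minimum

Critical points: x = -1 - sqrt(6)/3 ≈ -1.8165 (local maximum); x = -1 + sqrt(6)/3 ≈ -0.1835 (local minimum)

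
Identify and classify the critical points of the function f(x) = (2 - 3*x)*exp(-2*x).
f'(x) = (6*x - 7)*exp(-2*x)

Solve f'(x) = 0:
  f'(x) = (6*x - 7)·exp(-2*x) and exp(-2*x) > 0 for every x, so f'(x) = 0 ⇔ 6*x - 7 = 0.
  6*x - 7 = 0.
  ⇒ x = 7/6

f''(x) = 4*(5 - 3*x)*exp(-2*x)
Second-derivative test at each critical point:
  f''(7/6) = 0.5818 > 0 → local minimum

Critical points: x = 7/6 (local minimum)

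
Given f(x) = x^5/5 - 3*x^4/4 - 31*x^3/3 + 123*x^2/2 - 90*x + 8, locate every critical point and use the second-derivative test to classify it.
f'(x) = x^4 - 3*x^3 - 31*x^2 + 123*x - 90

Solve f'(x) = 0:
  Factor: x^4 - 3*x^3 - 31*x^2 + 123*x - 90 = (x - 5)*(x - 3)*(x - 1)*(x + 6) = 0.
  ⇒ x = -6, 1, 3, 5

f''(x) = 4*x^3 - 9*x^2 - 62*x + 123
Second-derivative test at each critical point:
  f''(-6) = -693 < 0 → local maximum
  f''(1) = 56 > 0 → local minimum
  f''(3) = -36 < 0 → local maximum
  f''(5) = 88 > 0 → local minimum

Critical points: x = -6 (local maximum); x = 1 (local minimum); x = 3 (local maximum); x = 5 (local minimum)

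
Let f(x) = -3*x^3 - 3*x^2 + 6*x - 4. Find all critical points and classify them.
f'(x) = -9*x^2 - 6*x + 6

Solve f'(x) = 0:
  Factor: -9*x^2 - 6*x + 6 = -3*(3*x^2 + 2*x - 2); 3*x^2 + 2*x - 2 = 0 has no rational roots; quadratic formula: x = (-2 ± √28)/6.
  ⇒ x = -sqrt(7)/3 - 1/3 ≈ -1.2153, -1/3 + sqrt(7)/3 ≈ 0.5486

f''(x) = -18*x - 6
Second-derivative test at each critical point:
  f''(-1.2153) = 15.8745 > 0 → local minimum
  f''(0.5486) = -15.8745 < 0 → local maximum

Critical points: x = -sqrt(7)/3 - 1/3 ≈ -1.2153 (local minimum); x = -1/3 + sqrt(7)/3 ≈ 0.5486 (local maximum)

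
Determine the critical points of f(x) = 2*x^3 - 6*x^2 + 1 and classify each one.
f'(x) = 6*x*(x - 2)

Solve f'(x) = 0:
  Factor: 6*x^2 - 12*x = 6*x*(x - 2) = 0.
  ⇒ x = 0, 2

f''(x) = 12*x - 12
Second-derivative test at each critical point:
  f''(0) = -12 < 0 → local maximum
  f''(2) = 12 > 0 → local minimum

Critical points: x = 0 (local maximum); x = 2 (local minimum)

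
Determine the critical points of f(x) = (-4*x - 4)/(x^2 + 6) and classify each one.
f'(x) = 4*(-x^2 + 2*x*(x + 1) - 6)/(x^2 + 6)^2

Solve f'(x) = 0:
  f'(x) = 4*(x^2 + 2*x - 6)/(x^2 + 6)^2; the denominator is positive wherever f is defined, so f'(x) = 0 ⇔ 4*x^2 + 8*x - 24 = 0.
  Factor: 4*x^2 + 8*x - 24 = 4*(x^2 + 2*x - 6); x^2 + 2*x - 6 = 0 has no rational roots; quadratic formula: x = (-2 ± √28)/2.
  ⇒ x = -sqrt(7) - 1 ≈ -3.6458, -1 + sqrt(7) ≈ 1.6458

f''(x) = 8*(-4*x^2*(x + 1) + (3*x + 1)*(x^2 + 6))/(x^2 + 6)^3
Second-derivative test at each critical point:
  f''(-3.6458) = -0.0569 < 0 → local maximum
  f''(1.6458) = 0.2791 > 0 → local minimum

Critical points: x = -sqrt(7) - 1 ≈ -3.6458 (local maximum); x = -1 + sqrt(7) ≈ 1.6458 (local minimum)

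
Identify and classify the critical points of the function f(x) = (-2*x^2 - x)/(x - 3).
f'(x) = (-2*x^2 + 12*x + 3)/(x^2 - 6*x + 9)

Solve f'(x) = 0:
  f'(x) = -(2*x^2 - 12*x - 3)/(x - 3)^2; the denominator is positive wherever f is defined, so f'(x) = 0 ⇔ -2*x^2 + 12*x + 3 = 0.
  2*x^2 - 12*x - 3 = 0 has no rational roots; quadratic formula: x = (12 ± √168)/4.
  ⇒ x = 3 - sqrt(42)/2 ≈ -0.2404, 3 + sqrt(42)/2 ≈ 6.2404

f''(x) = -42/(x^3 - 9*x^2 + 27*x - 27)
Second-derivative test at each critical point:
  f''(-0.2404) = 1.2344 > 0 → local minimum
  f''(6.2404) = -1.2344 < 0 → local maximum

Critical points: x = 3 - sqrt(42)/2 ≈ -0.2404 (local minimum); x = 3 + sqrt(42)/2 ≈ 6.2404 (local maximum)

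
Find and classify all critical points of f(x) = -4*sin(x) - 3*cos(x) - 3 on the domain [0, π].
f'(x) = 3*sin(x) - 4*cos(x)

Solve f'(x) = 0 on [0, π]:
  f'(x) = 0 ⇔ -4*cos(x) = -3*sin(x) ⇔ tan(x) = 4/3, i.e. x = arctan(4/3) + nπ; keep the solutions lying in [0, π].
  ⇒ x = atan(4/3) ≈ 0.9273

f''(x) = 4*sin(x) + 3*cos(x)
Second-derivative test at each critical point:
  f''(0.9273) = 5 > 0 → local minimum

Critical points: x = atan(4/3) ≈ 0.9273 (local minimum)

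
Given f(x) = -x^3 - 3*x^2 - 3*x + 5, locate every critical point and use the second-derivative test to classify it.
f'(x) = -3*x^2 - 6*x - 3

Solve f'(x) = 0:
  Factor: -3*x^2 - 6*x - 3 = -3*(x + 1)^2 = 0.
  ⇒ x = -1

f''(x) = -6*x - 6
Second-derivative test at each critical point:
  f''(-1) = 0, so the second-derivative test is inconclusive; use the first-derivative test: f'(-5/4) = -0.1875, f'(-3/4) = -0.1875 — f' is negative on both sides (no sign change) → neither a local maximum nor a local minimum

Critical points: x = -1 (neither)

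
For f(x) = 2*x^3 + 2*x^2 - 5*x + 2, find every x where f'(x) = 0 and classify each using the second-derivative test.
f'(x) = 6*x^2 + 4*x - 5

Solve f'(x) = 0:
  6*x^2 + 4*x - 5 = 0 has no rational roots; quadratic formula: x = (-4 ± √136)/12.
  ⇒ x = -sqrt(34)/6 - 1/3 ≈ -1.3052, -1/3 + sqrt(34)/6 ≈ 0.6385

f''(x) = 12*x + 4
Second-derivative test at each critical point:
  f''(-1.3052) = -11.6619 < 0 → local maximum
  f''(0.6385) = 11.6619 > 0 → local minimum

Critical points: x = -sqrt(34)/6 - 1/3 ≈ -1.3052 (local maximum); x = -1/3 + sqrt(34)/6 ≈ 0.6385 (local minimum)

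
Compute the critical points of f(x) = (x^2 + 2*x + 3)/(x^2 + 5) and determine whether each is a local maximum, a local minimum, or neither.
f'(x) = 2*(-x^2 + 2*x + 5)/(x^4 + 10*x^2 + 25)

Solve f'(x) = 0:
  f'(x) = -2*(x^2 - 2*x - 5)/(x^2 + 5)^2; the denominator is positive wherever f is defined, so f'(x) = 0 ⇔ -2*x^2 + 4*x + 10 = 0.
  Factor: -2*x^2 + 4*x + 10 = -2*(x^2 - 2*x - 5); x^2 - 2*x - 5 = 0 has no rational roots; quadratic formula: x = (2 ± √24)/2.
  ⇒ x = 1 - sqrt(6) ≈ -1.4495, 1 + sqrt(6) ≈ 3.4495

f''(x) = 4*(x^3 - 3*x^2 - 15*x + 5)/(x^6 + 15*x^4 + 75*x^2 + 125)
Second-derivative test at each critical point:
  f''(-1.4495) = 0.1943 > 0 → local minimum
  f''(3.4495) = -0.0343 < 0 → local maximum

Critical points: x = 1 - sqrt(6) ≈ -1.4495 (local minimum); x = 1 + sqrt(6) ≈ 3.4495 (local maximum)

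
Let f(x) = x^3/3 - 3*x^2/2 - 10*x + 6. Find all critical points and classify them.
f'(x) = x^2 - 3*x - 10

Solve f'(x) = 0:
  Factor: x^2 - 3*x - 10 = (x - 5)*(x + 2) = 0.
  ⇒ x = -2, 5

f''(x) = 2*x - 3
Second-derivative test at each critical point:
  f''(-2) = -7 < 0 → local maximum
  f''(5) = 7 > 0 → local minimum

Critical points: x = -2 (local maximum); x = 5 (local minimum)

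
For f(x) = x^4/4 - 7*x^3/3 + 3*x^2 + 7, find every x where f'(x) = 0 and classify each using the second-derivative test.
f'(x) = x*(x^2 - 7*x + 6)

Solve f'(x) = 0:
  Factor: x^3 - 7*x^2 + 6*x = x*(x - 6)*(x - 1) = 0.
  ⇒ x = 0, 1, 6

f''(x) = 3*x^2 - 14*x + 6
Second-derivative test at each critical point:
  f''(0) = 6 > 0 → local minimum
  f''(1) = -5 < 0 → local maximum
  f''(6) = 30 > 0 → local minimum

Critical points: x = 0 (local minimum); x = 1 (local maximum); x = 6 (local minimum)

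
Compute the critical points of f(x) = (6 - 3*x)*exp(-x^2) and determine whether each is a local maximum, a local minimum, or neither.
f'(x) = 3*(2*x*(x - 2) - 1)*exp(-x^2)

Solve f'(x) = 0:
  f'(x) = (6*x^2 - 12*x - 3)·exp(-x^2) and exp(-x^2) > 0 for every x, so f'(x) = 0 ⇔ 6*x^2 - 12*x - 3 = 0.
  Factor: 6*x^2 - 12*x - 3 = 3*(2*x^2 - 4*x - 1); 2*x^2 - 4*x - 1 = 0 has no rational roots; quadratic formula: x = (4 ± √24)/4.
  ⇒ x = 1 - sqrt(6)/2 ≈ -0.2247, 1 + sqrt(6)/2 ≈ 2.2247

f''(x) = 6*(2*x^2*(2 - x) + 3*x - 2)*exp(-x^2)
Second-derivative test at each critical point:
  f''(-0.2247) = -13.9730 < 0 → local maximum
  f''(2.2247) = 0.1042 > 0 → local minimum

Critical points: x = 1 - sqrt(6)/2 ≈ -0.2247 (local maximum); x = 1 + sqrt(6)/2 ≈ 2.2247 (local minimum)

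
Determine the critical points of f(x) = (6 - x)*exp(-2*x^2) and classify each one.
f'(x) = (4*x*(x - 6) - 1)*exp(-2*x^2)

Solve f'(x) = 0:
  f'(x) = (4*x^2 - 24*x - 1)·exp(-2*x^2) and exp(-2*x^2) > 0 for every x, so f'(x) = 0 ⇔ 4*x^2 - 24*x - 1 = 0.
  4*x^2 - 24*x - 1 = 0 has no rational roots; quadratic formula: x = (24 ± √592)/8.
  ⇒ x = 3 - sqrt(37)/2 ≈ -0.0414, 3 + sqrt(37)/2 ≈ 6.0414

f''(x) = 4*(4*x^2*(6 - x) + 3*x - 6)*exp(-2*x^2)
Second-derivative test at each critical point:
  f''(-0.0414) = -24.2479 < 0 → local maximum
  f''(6.0414) = 4.832e-31 > 0 → local minimum

Critical points: x = 3 - sqrt(37)/2 ≈ -0.0414 (local maximum); x = 3 + sqrt(37)/2 ≈ 6.0414 (local minimum)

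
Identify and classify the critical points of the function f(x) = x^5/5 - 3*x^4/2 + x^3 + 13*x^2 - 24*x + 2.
f'(x) = x^4 - 6*x^3 + 3*x^2 + 26*x - 24

Solve f'(x) = 0:
  Factor: x^4 - 6*x^3 + 3*x^2 + 26*x - 24 = (x - 4)*(x - 3)*(x - 1)*(x + 2) = 0.
  ⇒ x = -2, 1, 3, 4

f''(x) = 4*x^3 - 18*x^2 + 6*x + 26
Second-derivative test at each critical point:
  f''(-2) = -90 < 0 → local maximum
  f''(1) = 18 > 0 → local minimum
  f''(3) = -10 < 0 → local maximum
  f''(4) = 18 > 0 → local minimum

Critical points: x = -2 (local maximum); x = 1 (local minimum); x = 3 (local maximum); x = 4 (local minimum)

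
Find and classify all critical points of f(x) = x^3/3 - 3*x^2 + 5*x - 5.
f'(x) = x^2 - 6*x + 5

Solve f'(x) = 0:
  Factor: x^2 - 6*x + 5 = (x - 5)*(x - 1) = 0.
  ⇒ x = 1, 5

f''(x) = 2*x - 6
Second-derivative test at each critical point:
  f''(1) = -4 < 0 → local maximum
  f''(5) = 4 > 0 → local minimum

Critical points: x = 1 (local maximum); x = 5 (local minimum)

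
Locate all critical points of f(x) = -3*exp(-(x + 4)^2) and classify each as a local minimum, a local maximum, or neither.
f'(x) = 6*(x + 4)*exp(-(x + 4)^2)

Solve f'(x) = 0:
  f'(x) = (6*x + 24)·exp(-(x + 4)^2) and exp(-(x + 4)^2) > 0 for every x, so f'(x) = 0 ⇔ 6*x + 24 = 0.
  Factor: 6*x + 24 = 6*(x + 4) = 0.
  ⇒ x = -4

f''(x) = 6*(1 - 2*(x + 4)^2)*exp(-(x + 4)^2)
Second-derivative test at each critical point:
  f''(-4) = 6 > 0 → local minimum

Critical points: x = -4 (local minimum)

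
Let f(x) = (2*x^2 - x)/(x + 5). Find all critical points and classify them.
f'(x) = (2*x^2 + 20*x - 5)/(x^2 + 10*x + 25)

Solve f'(x) = 0:
  f'(x) = (2*x^2 + 20*x - 5)/(x + 5)^2; the denominator is positive wherever f is defined, so f'(x) = 0 ⇔ 2*x^2 + 20*x - 5 = 0.
  2*x^2 + 20*x - 5 = 0 has no rational roots; quadratic formula: x = (-20 ± √440)/4.
  ⇒ x = -sqrt(110)/2 - 5 ≈ -10.2440, -5 + sqrt(110)/2 ≈ 0.2440

f''(x) = 110/(x^3 + 15*x^2 + 75*x + 125)
Second-derivative test at each critical point:
  f''(-10.2440) = -0.7628 < 0 → local maximum
  f''(0.2440) = 0.7628 > 0 → local minimum

Critical points: x = -sqrt(110)/2 - 5 ≈ -10.2440 (local maximum); x = -5 + sqrt(110)/2 ≈ 0.2440 (local minimum)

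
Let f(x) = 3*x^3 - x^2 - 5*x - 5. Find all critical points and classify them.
f'(x) = 9*x^2 - 2*x - 5

Solve f'(x) = 0:
  9*x^2 - 2*x - 5 = 0 has no rational roots; quadratic formula: x = (2 ± √184)/18.
  ⇒ x = 1/9 - sqrt(46)/9 ≈ -0.6425, 1/9 + sqrt(46)/9 ≈ 0.8647

f''(x) = 18*x - 2
Second-derivative test at each critical point:
  f''(-0.6425) = -13.5647 < 0 → local maximum
  f''(0.8647) = 13.5647 > 0 → local minimum

Critical points: x = 1/9 - sqrt(46)/9 ≈ -0.6425 (local maximum); x = 1/9 + sqrt(46)/9 ≈ 0.8647 (local minimum)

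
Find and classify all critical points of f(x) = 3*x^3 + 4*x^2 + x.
f'(x) = 9*x^2 + 8*x + 1

Solve f'(x) = 0:
  9*x^2 + 8*x + 1 = 0 has no rational roots; quadratic formula: x = (-8 ± √28)/18.
  ⇒ x = -4/9 - sqrt(7)/9 ≈ -0.7384, -4/9 + sqrt(7)/9 ≈ -0.1505

f''(x) = 18*x + 8
Second-derivative test at each critical point:
  f''(-0.7384) = -5.2915 < 0 → local maximum
  f''(-0.1505) = 5.2915 > 0 → local minimum

Critical points: x = -4/9 - sqrt(7)/9 ≈ -0.7384 (local maximum); x = -4/9 + sqrt(7)/9 ≈ -0.1505 (local minimum)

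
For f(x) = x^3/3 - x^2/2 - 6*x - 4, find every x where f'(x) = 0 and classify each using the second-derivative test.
f'(x) = x^2 - x - 6

Solve f'(x) = 0:
  Factor: x^2 - x - 6 = (x - 3)*(x + 2) = 0.
  ⇒ x = -2, 3

f''(x) = 2*x - 1
Second-derivative test at each critical point:
  f''(-2) = -5 < 0 → local maximum
  f''(3) = 5 > 0 → local minimum

Critical points: x = -2 (local maximum); x = 3 (local minimum)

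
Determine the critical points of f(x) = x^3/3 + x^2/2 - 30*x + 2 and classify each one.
f'(x) = x^2 + x - 30

Solve f'(x) = 0:
  Factor: x^2 + x - 30 = (x - 5)*(x + 6) = 0.
  ⇒ x = -6, 5

f''(x) = 2*x + 1
Second-derivative test at each critical point:
  f''(-6) = -11 < 0 → local maximum
  f''(5) = 11 > 0 → local minimum

Critical points: x = -6 (local maximum); x = 5 (local minimum)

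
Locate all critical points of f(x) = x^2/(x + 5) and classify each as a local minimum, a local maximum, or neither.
f'(x) = x*(x + 10)/(x^2 + 10*x + 25)

Solve f'(x) = 0:
  f'(x) = x*(x + 10)/(x + 5)^2; the denominator is positive wherever f is defined, so f'(x) = 0 ⇔ x^2 + 10*x = 0.
  Factor: x^2 + 10*x = x*(x + 10) = 0.
  ⇒ x = -10, 0

f''(x) = 50/(x^3 + 15*x^2 + 75*x + 125)
Second-derivative test at each critical point:
  f''(-10) = -2/5 < 0 → local maximum
  f''(0) = 2/5 > 0 → local minimum

Critical points: x = -10 (local maximum); x = 0 (local minimum)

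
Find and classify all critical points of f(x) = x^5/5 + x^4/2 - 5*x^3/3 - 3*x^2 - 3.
f'(x) = x*(x^3 + 2*x^2 - 5*x - 6)

Solve f'(x) = 0:
  Factor: x^4 + 2*x^3 - 5*x^2 - 6*x = x*(x - 2)*(x + 1)*(x + 3) = 0.
  ⇒ x = -3, -1, 0, 2

f''(x) = 4*x^3 + 6*x^2 - 10*x - 6
Second-derivative test at each critical point:
  f''(-3) = -30 < 0 → local maximum
  f''(-1) = 6 > 0 → local minimum
  f''(0) = -6 < 0 → local maximum
  f''(2) = 30 > 0 → local minimum

Critical points: x = -3 (local maximum); x = -1 (local minimum); x = 0 (local maximum); x = 2 (local minimum)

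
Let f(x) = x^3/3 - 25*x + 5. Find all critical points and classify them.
f'(x) = x^2 - 25

Solve f'(x) = 0:
  Factor: x^2 - 25 = (x - 5)*(x + 5) = 0.
  ⇒ x = -5, 5

f''(x) = 2*x
Second-derivative test at each critical point:
  f''(-5) = -10 < 0 → local maximum
  f''(5) = 10 > 0 → local minimum

Critical points: x = -5 (local maximum); x = 5 (local minimum)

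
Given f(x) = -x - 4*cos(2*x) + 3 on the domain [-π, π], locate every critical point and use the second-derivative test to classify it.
f'(x) = 8*sin(2*x) - 1

Solve f'(x) = 0 on [-π, π]:
  f'(x) = 0 ⇔ sin(2*x) = 1/8, i.e. 2*x = arcsin(1/8) + 2nπ or 2*x = π − arcsin(1/8) + 2nπ; keep the solutions lying in [-π, π].
  ⇒ x = -pi + asin(1/8)/2 ≈ -3.0789, -pi/2 - asin(1/8)/2 ≈ -1.6335, asin(1/8)/2 ≈ 0.0627, -asin(1/8)/2 + pi/2 ≈ 1.5081

f''(x) = 16*cos(2*x)
Second-derivative test at each critical point:
  f''(-3.0789) = 15.8745 > 0 → local minimum
  f''(-1.6335) = -15.8745 < 0 → local maximum
  f''(0.0627) = 15.8745 > 0 → local minimum
  f''(1.5081) = -15.8745 < 0 → local maximum

Critical points: x = -pi + asin(1/8)/2 ≈ -3.0789 (local minimum); x = -pi/2 - asin(1/8)/2 ≈ -1.6335 (local maximum); x = asin(1/8)/2 ≈ 0.0627 (local minimum); x = -asin(1/8)/2 + pi/2 ≈ 1.5081 (local maximum)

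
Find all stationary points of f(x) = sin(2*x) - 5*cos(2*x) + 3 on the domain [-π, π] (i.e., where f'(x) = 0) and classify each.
f'(x) = 10*sin(2*x) + 2*cos(2*x)

Solve f'(x) = 0 on [-π, π]:
  f'(x) = 0 ⇔ cos(2*x) = -5*sin(2*x) ⇔ tan(2*x) = -1/5, i.e. 2*x = arctan(-1/5) + nπ; keep the solutions lying in [-π, π].
  ⇒ x = -pi/2 - atan(1/5)/2 ≈ -1.6695, -atan(1/5)/2 ≈ -0.0987, -atan(1/5)/2 + pi/2 ≈ 1.4721, pi - atan(1/5)/2 ≈ 3.0429

f''(x) = -4*sin(2*x) + 20*cos(2*x)
Second-derivative test at each critical point:
  f''(-1.6695) = -20.3961 < 0 → local maximum
  f''(-0.0987) = 20.3961 > 0 → local minimum
  f''(1.4721) = -20.3961 < 0 → local maximum
  f''(3.0429) = 20.3961 > 0 → local minimum

Critical points: x = -pi/2 - atan(1/5)/2 ≈ -1.6695 (local maximum); x = -atan(1/5)/2 ≈ -0.0987 (local minimum); x = -atan(1/5)/2 + pi/2 ≈ 1.4721 (local maximum); x = pi - atan(1/5)/2 ≈ 3.0429 (local minimum)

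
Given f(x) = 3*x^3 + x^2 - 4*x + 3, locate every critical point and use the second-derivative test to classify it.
f'(x) = 9*x^2 + 2*x - 4

Solve f'(x) = 0:
  9*x^2 + 2*x - 4 = 0 has no rational roots; quadratic formula: x = (-2 ± √148)/18.
  ⇒ x = -sqrt(37)/9 - 1/9 ≈ -0.7870, -1/9 + sqrt(37)/9 ≈ 0.5648

f''(x) = 18*x + 2
Second-derivative test at each critical point:
  f''(-0.7870) = -12.1655 < 0 → local maximum
  f''(0.5648) = 12.1655 > 0 → local minimum

Critical points: x = -sqrt(37)/9 - 1/9 ≈ -0.7870 (local maximum); x = -1/9 + sqrt(37)/9 ≈ 0.5648 (local minimum)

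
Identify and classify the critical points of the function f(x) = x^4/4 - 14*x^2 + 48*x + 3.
f'(x) = x^3 - 28*x + 48

Solve f'(x) = 0:
  Factor: x^3 - 28*x + 48 = (x - 4)*(x - 2)*(x + 6) = 0.
  ⇒ x = -6, 2, 4

f''(x) = 3*x^2 - 28
Second-derivative test at each critical point:
  f''(-6) = 80 > 0 → local minimum
  f''(2) = -16 < 0 → local maximum
  f''(4) = 20 > 0 → local minimum

Critical points: x = -6 (local minimum); x = 2 (local maximum); x = 4 (local minimum)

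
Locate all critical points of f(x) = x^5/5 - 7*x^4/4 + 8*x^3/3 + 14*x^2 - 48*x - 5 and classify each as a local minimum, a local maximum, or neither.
f'(x) = x^4 - 7*x^3 + 8*x^2 + 28*x - 48

Solve f'(x) = 0:
  Factor: x^4 - 7*x^3 + 8*x^2 + 28*x - 48 = (x - 4)*(x - 3)*(x - 2)*(x + 2) = 0.
  ⇒ x = -2, 2, 3, 4

f''(x) = 4*x^3 - 21*x^2 + 16*x + 28
Second-derivative test at each critical point:
  f''(-2) = -120 < 0 → local maximum
  f''(2) = 8 > 0 → local minimum
  f''(3) = -5 < 0 → local maximum
  f''(4) = 12 > 0 → local minimum

Critical points: x = -2 (local maximum); x = 2 (local minimum); x = 3 (local maximum); x = 4 (local minimum)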